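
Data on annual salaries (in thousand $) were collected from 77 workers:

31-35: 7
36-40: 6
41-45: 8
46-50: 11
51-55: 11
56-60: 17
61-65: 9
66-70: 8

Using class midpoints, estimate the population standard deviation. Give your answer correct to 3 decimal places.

Midpoints: 33, 38, 43, 48, 53, 58, 63, 68
n = 77, Σfm = 4011, mean = 52.0909
Σfm² = 217223
Σf(m − x̄)² = Σfm² − (Σfm)²/n = 217223 − 4011²/77 = 8286.3636
Population variance = 8286.3636 / 77 = 107.6151
Standard deviation = √107.6151 = 10.3738

10.374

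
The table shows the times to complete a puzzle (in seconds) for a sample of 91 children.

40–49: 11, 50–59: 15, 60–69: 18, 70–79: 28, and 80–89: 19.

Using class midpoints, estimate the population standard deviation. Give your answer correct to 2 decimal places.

13.00

Midpoints: 44.5, 54.5, 64.5, 74.5, 84.5
n = 91, Σfm = 6159.5, mean = 67.6868
Σfm² = 432292.75
Σf(m − x̄)² = Σfm² − (Σfm)²/n = 432292.75 − 6159.5²/91 = 15375.8242
Population variance = 15375.8242 / 91 = 168.9651
Standard deviation = √168.9651 = 12.9987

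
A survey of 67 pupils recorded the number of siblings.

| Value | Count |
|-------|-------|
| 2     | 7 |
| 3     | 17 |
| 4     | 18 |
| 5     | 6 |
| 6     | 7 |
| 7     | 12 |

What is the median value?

Cumulative frequencies: 7, 24, 42, 48, 55, 67
n = 67, so the median is the value in position (n+1)/2 = 34.
Position 34 falls at value 4.

4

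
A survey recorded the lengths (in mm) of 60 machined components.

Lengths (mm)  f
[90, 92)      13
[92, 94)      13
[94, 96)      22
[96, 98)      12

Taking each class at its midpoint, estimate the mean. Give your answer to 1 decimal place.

94.1

Midpoints: 91, 93, 95, 97
Σfm = 13×91 + 13×93 + 22×95 + 12×97 = 5646
n = Σf = 60
Mean = 5646 / 60 = 94.1000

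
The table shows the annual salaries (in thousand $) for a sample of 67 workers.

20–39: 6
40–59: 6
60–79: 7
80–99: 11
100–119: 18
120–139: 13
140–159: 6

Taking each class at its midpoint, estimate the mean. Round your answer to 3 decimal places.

Midpoints: 29.5, 49.5, 69.5, 89.5, 109.5, 129.5, 149.5
Σfm = 6×29.5 + 6×49.5 + 7×69.5 + 11×89.5 + 18×109.5 + 13×129.5 + 6×149.5 = 6496.5
n = Σf = 67
Mean = 6496.5 / 67 = 96.9627

96.963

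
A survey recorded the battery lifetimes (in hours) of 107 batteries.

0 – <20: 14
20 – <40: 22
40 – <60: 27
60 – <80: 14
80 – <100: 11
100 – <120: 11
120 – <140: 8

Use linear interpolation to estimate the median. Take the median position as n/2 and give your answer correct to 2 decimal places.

52.96

Cumulative frequencies: 14, 36, 63, 77, 88, 99, 107
n = 107; position = n/2 = 53.5.
This falls in the class 40 – <60: L = 40, F = 36, f = 27, h = 20.
Median ≈ 40 + ((53.5 − 36) / 27) × 20 = 52.9630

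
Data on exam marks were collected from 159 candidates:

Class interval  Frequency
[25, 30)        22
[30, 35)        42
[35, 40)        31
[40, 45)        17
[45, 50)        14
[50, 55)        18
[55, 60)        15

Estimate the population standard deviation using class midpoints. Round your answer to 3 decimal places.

9.479

Midpoints: 27.5, 32.5, 37.5, 42.5, 47.5, 52.5, 57.5
n = 159, Σfm = 6327.5, mean = 39.7956
Σfm² = 266093.75
Σf(m − x̄)² = Σfm² − (Σfm)²/n = 266093.75 − 6327.5²/159 = 14287.1069
Population variance = 14287.1069 / 159 = 89.8560
Standard deviation = √89.8560 = 9.4792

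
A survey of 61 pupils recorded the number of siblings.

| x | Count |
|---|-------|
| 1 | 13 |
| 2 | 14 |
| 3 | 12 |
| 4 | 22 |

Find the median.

Cumulative frequencies: 13, 27, 39, 61
n = 61, so the median is the value in position (n+1)/2 = 31.
Position 31 falls at value 3.

3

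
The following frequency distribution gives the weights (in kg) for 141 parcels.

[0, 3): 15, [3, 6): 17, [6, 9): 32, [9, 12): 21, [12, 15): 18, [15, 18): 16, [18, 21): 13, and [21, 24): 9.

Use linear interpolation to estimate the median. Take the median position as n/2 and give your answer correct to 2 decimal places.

9.93

Cumulative frequencies: 15, 32, 64, 85, 103, 119, 132, 141
n = 141; position = n/2 = 70.5.
This falls in the class [9, 12): L = 9, F = 64, f = 21, h = 3.
Median ≈ 9 + ((70.5 − 64) / 21) × 3 = 9.9286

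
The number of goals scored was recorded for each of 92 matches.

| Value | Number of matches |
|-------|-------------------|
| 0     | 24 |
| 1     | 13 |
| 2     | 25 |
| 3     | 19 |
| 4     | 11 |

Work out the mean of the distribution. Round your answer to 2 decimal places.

1.78

Values: 0, 1, 2, 3, 4
Σfx = 24×0 + 13×1 + 25×2 + 19×3 + 11×4 = 164
n = Σf = 92
Mean = 164 / 92 = 1.7826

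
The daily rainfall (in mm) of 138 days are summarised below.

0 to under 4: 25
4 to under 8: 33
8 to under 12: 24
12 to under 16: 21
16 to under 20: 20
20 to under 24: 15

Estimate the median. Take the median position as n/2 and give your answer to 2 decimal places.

9.83

Cumulative frequencies: 25, 58, 82, 103, 123, 138
n = 138; position = n/2 = 69.
This falls in the class 8 to under 12: L = 8, F = 58, f = 24, h = 4.
Median ≈ 8 + ((69 − 58) / 24) × 4 = 9.8333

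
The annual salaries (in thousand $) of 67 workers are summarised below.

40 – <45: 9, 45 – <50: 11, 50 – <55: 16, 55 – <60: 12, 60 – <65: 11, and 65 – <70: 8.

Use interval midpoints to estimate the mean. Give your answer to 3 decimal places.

Midpoints: 42.5, 47.5, 52.5, 57.5, 62.5, 67.5
Σfm = 9×42.5 + 11×47.5 + 16×52.5 + 12×57.5 + 11×62.5 + 8×67.5 = 3662.5
n = Σf = 67
Mean = 3662.5 / 67 = 54.6642

54.664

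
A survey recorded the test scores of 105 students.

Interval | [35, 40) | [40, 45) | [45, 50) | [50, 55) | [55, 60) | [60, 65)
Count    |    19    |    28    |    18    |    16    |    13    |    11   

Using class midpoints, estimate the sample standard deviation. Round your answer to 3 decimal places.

8.060

Midpoints: 37.5, 42.5, 47.5, 52.5, 57.5, 62.5
n = 105, Σfm = 5032.5, mean = 47.9286
Σfm² = 247956.25
Σf(m − x̄)² = Σfm² − (Σfm)²/n = 247956.25 − 5032.5²/105 = 6755.7143
Sample variance = 6755.7143 / 104 = 64.9588
Standard deviation = √64.9588 = 8.0597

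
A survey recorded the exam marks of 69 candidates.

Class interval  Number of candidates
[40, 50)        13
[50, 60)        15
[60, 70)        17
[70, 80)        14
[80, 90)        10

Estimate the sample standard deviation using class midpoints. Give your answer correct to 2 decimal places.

13.30

Midpoints: 45, 55, 65, 75, 85
n = 69, Σfm = 4415, mean = 63.9855
Σfm² = 294525
Σf(m − x̄)² = Σfm² − (Σfm)²/n = 294525 − 4415²/69 = 12028.9855
Sample variance = 12028.9855 / 68 = 176.8968
Standard deviation = √176.8968 = 13.3003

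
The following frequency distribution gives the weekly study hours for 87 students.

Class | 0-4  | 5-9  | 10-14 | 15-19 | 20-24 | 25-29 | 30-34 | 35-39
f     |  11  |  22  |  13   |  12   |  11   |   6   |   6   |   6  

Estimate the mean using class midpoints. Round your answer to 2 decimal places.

Midpoints: 2, 7, 12, 17, 22, 27, 32, 37
Σfm = 11×2 + 22×7 + 13×12 + 12×17 + 11×22 + 6×27 + 6×32 + 6×37 = 1354
n = Σf = 87
Mean = 1354 / 87 = 15.5632

15.56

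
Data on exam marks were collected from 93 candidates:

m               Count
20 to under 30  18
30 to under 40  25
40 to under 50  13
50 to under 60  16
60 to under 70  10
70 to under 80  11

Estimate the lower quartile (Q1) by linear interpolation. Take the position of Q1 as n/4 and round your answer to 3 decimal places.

Cumulative frequencies: 18, 43, 56, 72, 82, 93
n = 93; position = n/4 = 23.25.
This falls in the class 30 to under 40: L = 30, F = 18, f = 25, h = 10.
Lower quartile ≈ 30 + ((23.25 − 18) / 25) × 10 = 32.1000

32.100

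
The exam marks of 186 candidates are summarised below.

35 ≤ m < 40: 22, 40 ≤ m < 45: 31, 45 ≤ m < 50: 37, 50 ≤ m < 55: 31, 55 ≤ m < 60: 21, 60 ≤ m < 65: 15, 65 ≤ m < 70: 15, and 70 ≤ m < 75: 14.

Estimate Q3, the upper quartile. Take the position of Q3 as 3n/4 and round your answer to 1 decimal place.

59.4

Cumulative frequencies: 22, 53, 90, 121, 142, 157, 172, 186
n = 186; position = 3n/4 = 139.5.
This falls in the class 55 ≤ m < 60: L = 55, F = 121, f = 21, h = 5.
Upper quartile ≈ 55 + ((139.5 − 121) / 21) × 5 = 59.4048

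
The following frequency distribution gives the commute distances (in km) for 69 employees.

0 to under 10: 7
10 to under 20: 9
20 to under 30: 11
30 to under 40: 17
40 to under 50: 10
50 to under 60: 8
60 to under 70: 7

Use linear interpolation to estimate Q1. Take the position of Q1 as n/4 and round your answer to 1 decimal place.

Cumulative frequencies: 7, 16, 27, 44, 54, 62, 69
n = 69; position = n/4 = 17.25.
This falls in the class 20 to under 30: L = 20, F = 16, f = 11, h = 10.
Lower quartile ≈ 20 + ((17.25 − 16) / 11) × 10 = 21.1364

21.1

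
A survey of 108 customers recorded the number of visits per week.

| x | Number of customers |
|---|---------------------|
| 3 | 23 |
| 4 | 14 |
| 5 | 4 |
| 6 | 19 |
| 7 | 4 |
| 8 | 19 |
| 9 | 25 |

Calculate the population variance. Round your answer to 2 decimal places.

Values: 3, 4, 5, 6, 7, 8, 9
n = 108, Σfx = 664, mean = 6.1481
Σfx² = 4652
Σf(x − x̄)² = Σfx² − (Σfx)²/n = 4652 − 664²/108 = 569.6296
Population variance = 569.6296 / 108 = 5.2743

5.27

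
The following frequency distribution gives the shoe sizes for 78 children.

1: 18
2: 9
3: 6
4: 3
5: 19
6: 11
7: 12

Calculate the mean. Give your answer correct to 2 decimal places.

Values: 1, 2, 3, 4, 5, 6, 7
Σfx = 18×1 + 9×2 + 6×3 + 3×4 + 19×5 + 11×6 + 12×7 = 311
n = Σf = 78
Mean = 311 / 78 = 3.9872

3.99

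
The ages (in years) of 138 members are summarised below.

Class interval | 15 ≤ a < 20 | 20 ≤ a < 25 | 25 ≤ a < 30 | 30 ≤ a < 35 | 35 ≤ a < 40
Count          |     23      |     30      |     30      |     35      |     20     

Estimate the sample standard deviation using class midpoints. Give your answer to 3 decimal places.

6.576

Midpoints: 17.5, 22.5, 27.5, 32.5, 37.5
n = 138, Σfm = 3790, mean = 27.4638
Σfm² = 110012.5
Σf(m − x̄)² = Σfm² − (Σfm)²/n = 110012.5 − 3790²/138 = 5924.8188
Sample variance = 5924.8188 / 137 = 43.2469
Standard deviation = √43.2469 = 6.5762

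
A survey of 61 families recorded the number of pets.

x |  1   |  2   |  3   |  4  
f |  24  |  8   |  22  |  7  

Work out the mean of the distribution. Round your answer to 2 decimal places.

Values: 1, 2, 3, 4
Σfx = 24×1 + 8×2 + 22×3 + 7×4 = 134
n = Σf = 61
Mean = 134 / 61 = 2.1967

2.20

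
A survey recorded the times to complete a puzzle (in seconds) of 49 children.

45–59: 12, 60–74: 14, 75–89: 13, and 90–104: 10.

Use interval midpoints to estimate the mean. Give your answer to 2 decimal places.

Midpoints: 52, 67, 82, 97
Σfm = 12×52 + 14×67 + 13×82 + 10×97 = 3598
n = Σf = 49
Mean = 3598 / 49 = 73.4286

73.43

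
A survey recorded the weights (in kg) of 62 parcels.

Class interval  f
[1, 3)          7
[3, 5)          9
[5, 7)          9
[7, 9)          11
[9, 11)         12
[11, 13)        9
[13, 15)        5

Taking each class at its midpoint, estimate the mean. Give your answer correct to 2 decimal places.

7.90

Midpoints: 2, 4, 6, 8, 10, 12, 14
Σfm = 7×2 + 9×4 + 9×6 + 11×8 + 12×10 + 9×12 + 5×14 = 490
n = Σf = 62
Mean = 490 / 62 = 7.9032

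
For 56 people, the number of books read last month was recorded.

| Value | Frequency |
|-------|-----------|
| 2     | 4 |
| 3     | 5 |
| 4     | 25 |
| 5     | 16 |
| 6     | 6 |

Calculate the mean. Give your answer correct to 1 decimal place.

4.3

Values: 2, 3, 4, 5, 6
Σfx = 4×2 + 5×3 + 25×4 + 16×5 + 6×6 = 239
n = Σf = 56
Mean = 239 / 56 = 4.2679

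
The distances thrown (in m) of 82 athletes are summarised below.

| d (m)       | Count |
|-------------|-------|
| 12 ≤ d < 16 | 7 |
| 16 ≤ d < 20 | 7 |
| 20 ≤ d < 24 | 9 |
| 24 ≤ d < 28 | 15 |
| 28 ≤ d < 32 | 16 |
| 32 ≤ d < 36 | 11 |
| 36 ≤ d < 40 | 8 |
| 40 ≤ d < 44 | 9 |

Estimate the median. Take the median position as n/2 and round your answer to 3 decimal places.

Cumulative frequencies: 7, 14, 23, 38, 54, 65, 73, 82
n = 82; position = n/2 = 41.
This falls in the class 28 ≤ d < 32: L = 28, F = 38, f = 16, h = 4.
Median ≈ 28 + ((41 − 38) / 16) × 4 = 28.7500

28.750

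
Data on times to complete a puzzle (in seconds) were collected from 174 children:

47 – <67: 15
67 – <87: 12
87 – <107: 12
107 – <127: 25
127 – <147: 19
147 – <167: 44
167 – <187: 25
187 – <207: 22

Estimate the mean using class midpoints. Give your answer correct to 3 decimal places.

138.724

Midpoints: 57, 77, 97, 117, 137, 157, 177, 197
Σfm = 15×57 + 12×77 + 12×97 + 25×117 + 19×137 + 44×157 + 25×177 + 22×197 = 24138
n = Σf = 174
Mean = 24138 / 174 = 138.7241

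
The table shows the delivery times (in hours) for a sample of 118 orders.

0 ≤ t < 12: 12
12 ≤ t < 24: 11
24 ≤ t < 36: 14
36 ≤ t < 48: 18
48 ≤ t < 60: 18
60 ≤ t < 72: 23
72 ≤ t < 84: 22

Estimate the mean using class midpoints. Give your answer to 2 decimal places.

47.90

Midpoints: 6, 18, 30, 42, 54, 66, 78
Σfm = 12×6 + 11×18 + 14×30 + 18×42 + 18×54 + 23×66 + 22×78 = 5652
n = Σf = 118
Mean = 5652 / 118 = 47.8983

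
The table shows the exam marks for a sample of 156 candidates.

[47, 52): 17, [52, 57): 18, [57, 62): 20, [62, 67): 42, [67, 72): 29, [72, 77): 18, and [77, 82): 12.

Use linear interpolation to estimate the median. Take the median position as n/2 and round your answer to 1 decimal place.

Cumulative frequencies: 17, 35, 55, 97, 126, 144, 156
n = 156; position = n/2 = 78.
This falls in the class [62, 67): L = 62, F = 55, f = 42, h = 5.
Median ≈ 62 + ((78 − 55) / 42) × 5 = 64.7381

64.7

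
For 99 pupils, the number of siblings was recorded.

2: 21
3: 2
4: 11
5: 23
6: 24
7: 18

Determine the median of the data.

5

Cumulative frequencies: 21, 23, 34, 57, 81, 99
n = 99, so the median is the value in position (n+1)/2 = 50.
Position 50 falls at value 5.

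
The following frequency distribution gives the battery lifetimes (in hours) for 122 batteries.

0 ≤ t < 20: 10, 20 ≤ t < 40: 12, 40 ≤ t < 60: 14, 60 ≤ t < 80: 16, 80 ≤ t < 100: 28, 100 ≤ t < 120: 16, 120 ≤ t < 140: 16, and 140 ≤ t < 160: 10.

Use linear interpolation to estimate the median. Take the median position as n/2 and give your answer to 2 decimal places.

Cumulative frequencies: 10, 22, 36, 52, 80, 96, 112, 122
n = 122; position = n/2 = 61.
This falls in the class 80 ≤ t < 100: L = 80, F = 52, f = 28, h = 20.
Median ≈ 80 + ((61 − 52) / 28) × 20 = 86.4286

86.43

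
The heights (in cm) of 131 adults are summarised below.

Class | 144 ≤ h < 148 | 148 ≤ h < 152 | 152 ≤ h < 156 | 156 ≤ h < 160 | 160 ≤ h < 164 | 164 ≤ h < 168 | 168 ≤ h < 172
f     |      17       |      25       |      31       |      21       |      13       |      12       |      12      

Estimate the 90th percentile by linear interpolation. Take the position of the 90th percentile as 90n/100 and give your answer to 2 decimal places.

167.63

Cumulative frequencies: 17, 42, 73, 94, 107, 119, 131
n = 131; position = 90n/100 = 117.9.
This falls in the class 164 ≤ h < 168: L = 164, F = 107, f = 12, h = 4.
90th percentile ≈ 164 + ((117.9 − 107) / 12) × 4 = 167.6333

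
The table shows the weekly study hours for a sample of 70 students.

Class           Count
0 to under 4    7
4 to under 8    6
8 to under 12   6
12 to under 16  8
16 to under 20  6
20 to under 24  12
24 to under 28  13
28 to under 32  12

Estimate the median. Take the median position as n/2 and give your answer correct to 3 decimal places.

20.667

Cumulative frequencies: 7, 13, 19, 27, 33, 45, 58, 70
n = 70; position = n/2 = 35.
This falls in the class 20 to under 24: L = 20, F = 33, f = 12, h = 4.
Median ≈ 20 + ((35 − 33) / 12) × 4 = 20.6667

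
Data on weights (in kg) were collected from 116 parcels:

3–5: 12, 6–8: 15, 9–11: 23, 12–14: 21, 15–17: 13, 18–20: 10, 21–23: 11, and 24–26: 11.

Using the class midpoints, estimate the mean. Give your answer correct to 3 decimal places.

13.543

Midpoints: 4, 7, 10, 13, 16, 19, 22, 25
Σfm = 12×4 + 15×7 + 23×10 + 21×13 + 13×16 + 10×19 + 11×22 + 11×25 = 1571
n = Σf = 116
Mean = 1571 / 116 = 13.5431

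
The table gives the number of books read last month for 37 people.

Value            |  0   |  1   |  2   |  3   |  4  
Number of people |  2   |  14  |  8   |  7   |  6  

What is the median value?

Cumulative frequencies: 2, 16, 24, 31, 37
n = 37, so the median is the value in position (n+1)/2 = 19.
Position 19 falls at value 2.

2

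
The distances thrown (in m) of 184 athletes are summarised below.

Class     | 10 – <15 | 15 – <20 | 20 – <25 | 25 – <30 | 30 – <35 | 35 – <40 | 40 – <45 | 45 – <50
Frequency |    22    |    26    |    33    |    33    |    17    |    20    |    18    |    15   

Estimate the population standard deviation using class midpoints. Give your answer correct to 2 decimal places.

Midpoints: 12.5, 17.5, 22.5, 27.5, 32.5, 37.5, 42.5, 47.5
n = 184, Σfm = 5160, mean = 28.0435
Σfm² = 165500
Σf(m − x̄)² = Σfm² − (Σfm)²/n = 165500 − 5160²/184 = 20795.6522
Population variance = 20795.6522 / 184 = 113.0198
Standard deviation = √113.0198 = 10.6311

10.63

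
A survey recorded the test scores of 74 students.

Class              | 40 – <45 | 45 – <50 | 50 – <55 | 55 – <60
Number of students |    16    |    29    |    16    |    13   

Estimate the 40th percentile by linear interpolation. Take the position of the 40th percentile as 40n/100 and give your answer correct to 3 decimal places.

47.345

Cumulative frequencies: 16, 45, 61, 74
n = 74; position = 40n/100 = 29.6.
This falls in the class 45 – <50: L = 45, F = 16, f = 29, h = 5.
40th percentile ≈ 45 + ((29.6 − 16) / 29) × 5 = 47.3448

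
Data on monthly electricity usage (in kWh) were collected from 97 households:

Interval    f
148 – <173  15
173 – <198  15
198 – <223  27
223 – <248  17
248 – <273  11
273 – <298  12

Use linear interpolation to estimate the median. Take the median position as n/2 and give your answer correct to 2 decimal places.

215.13

Cumulative frequencies: 15, 30, 57, 74, 85, 97
n = 97; position = n/2 = 48.5.
This falls in the class 198 – <223: L = 198, F = 30, f = 27, h = 25.
Median ≈ 198 + ((48.5 − 30) / 27) × 25 = 215.1296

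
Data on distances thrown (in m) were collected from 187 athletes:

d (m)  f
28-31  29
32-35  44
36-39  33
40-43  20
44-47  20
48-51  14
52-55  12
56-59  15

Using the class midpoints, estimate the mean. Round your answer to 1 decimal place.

40.1

Midpoints: 29.5, 33.5, 37.5, 41.5, 45.5, 49.5, 53.5, 57.5
Σfm = 29×29.5 + 44×33.5 + 33×37.5 + 20×41.5 + 20×45.5 + 14×49.5 + 12×53.5 + 15×57.5 = 7504.5
n = Σf = 187
Mean = 7504.5 / 187 = 40.1310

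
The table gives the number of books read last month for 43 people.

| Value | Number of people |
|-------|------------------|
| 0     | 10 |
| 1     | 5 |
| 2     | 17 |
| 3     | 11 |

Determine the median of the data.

Cumulative frequencies: 10, 15, 32, 43
n = 43, so the median is the value in position (n+1)/2 = 22.
Position 22 falls at value 2.

2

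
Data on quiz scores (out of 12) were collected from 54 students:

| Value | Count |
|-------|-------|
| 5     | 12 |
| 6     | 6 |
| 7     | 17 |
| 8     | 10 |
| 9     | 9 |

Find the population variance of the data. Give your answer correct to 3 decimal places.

Values: 5, 6, 7, 8, 9
n = 54, Σfx = 376, mean = 6.9630
Σfx² = 2718
Σf(x − x̄)² = Σfx² − (Σfx)²/n = 2718 − 376²/54 = 99.9259
Population variance = 99.9259 / 54 = 1.8505

1.850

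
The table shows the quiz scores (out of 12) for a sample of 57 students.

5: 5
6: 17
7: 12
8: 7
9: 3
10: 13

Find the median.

Cumulative frequencies: 5, 22, 34, 41, 44, 57
n = 57, so the median is the value in position (n+1)/2 = 29.
Position 29 falls at value 7.

7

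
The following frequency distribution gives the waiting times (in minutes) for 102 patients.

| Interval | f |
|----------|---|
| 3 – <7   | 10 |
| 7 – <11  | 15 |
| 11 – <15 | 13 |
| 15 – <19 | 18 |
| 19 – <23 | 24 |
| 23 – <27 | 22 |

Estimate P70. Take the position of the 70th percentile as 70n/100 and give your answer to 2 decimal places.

21.57

Cumulative frequencies: 10, 25, 38, 56, 80, 102
n = 102; position = 70n/100 = 71.4.
This falls in the class 19 – <23: L = 19, F = 56, f = 24, h = 4.
70th percentile ≈ 19 + ((71.4 − 56) / 24) × 4 = 21.5667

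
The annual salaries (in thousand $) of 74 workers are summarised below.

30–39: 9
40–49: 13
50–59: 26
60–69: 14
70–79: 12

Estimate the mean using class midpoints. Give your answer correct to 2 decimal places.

55.45

Midpoints: 34.5, 44.5, 54.5, 64.5, 74.5
Σfm = 9×34.5 + 13×44.5 + 26×54.5 + 14×64.5 + 12×74.5 = 4103
n = Σf = 74
Mean = 4103 / 74 = 55.4459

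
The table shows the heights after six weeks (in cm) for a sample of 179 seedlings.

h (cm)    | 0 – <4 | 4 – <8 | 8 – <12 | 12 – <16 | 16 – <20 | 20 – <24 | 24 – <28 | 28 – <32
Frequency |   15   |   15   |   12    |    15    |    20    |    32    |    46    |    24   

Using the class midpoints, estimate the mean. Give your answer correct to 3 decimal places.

Midpoints: 2, 6, 10, 14, 18, 22, 26, 30
Σfm = 15×2 + 15×6 + 12×10 + 15×14 + 20×18 + 32×22 + 46×26 + 24×30 = 3430
n = Σf = 179
Mean = 3430 / 179 = 19.1620

19.162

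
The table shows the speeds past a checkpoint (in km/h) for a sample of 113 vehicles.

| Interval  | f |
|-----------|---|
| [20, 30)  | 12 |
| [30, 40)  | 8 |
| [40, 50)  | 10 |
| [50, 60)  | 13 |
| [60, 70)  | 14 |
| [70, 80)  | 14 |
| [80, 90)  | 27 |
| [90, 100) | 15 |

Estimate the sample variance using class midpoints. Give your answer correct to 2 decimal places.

Midpoints: 25, 35, 45, 55, 65, 75, 85, 95
n = 113, Σfm = 7425, mean = 65.7080
Σfm² = 545225
Σf(m − x̄)² = Σfm² − (Σfm)²/n = 545225 − 7425²/113 = 57343.3628
Sample variance = 57343.3628 / 112 = 511.9943

511.99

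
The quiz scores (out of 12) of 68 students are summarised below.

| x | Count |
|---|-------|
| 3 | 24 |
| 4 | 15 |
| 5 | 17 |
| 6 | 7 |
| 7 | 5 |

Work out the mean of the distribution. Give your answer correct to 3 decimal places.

4.324

Values: 3, 4, 5, 6, 7
Σfx = 24×3 + 15×4 + 17×5 + 7×6 + 5×7 = 294
n = Σf = 68
Mean = 294 / 68 = 4.3235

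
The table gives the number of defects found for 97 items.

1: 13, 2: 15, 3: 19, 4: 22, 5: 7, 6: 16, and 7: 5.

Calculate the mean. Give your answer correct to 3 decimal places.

3.649

Values: 1, 2, 3, 4, 5, 6, 7
Σfx = 13×1 + 15×2 + 19×3 + 22×4 + 7×5 + 16×6 + 5×7 = 354
n = Σf = 97
Mean = 354 / 97 = 3.6495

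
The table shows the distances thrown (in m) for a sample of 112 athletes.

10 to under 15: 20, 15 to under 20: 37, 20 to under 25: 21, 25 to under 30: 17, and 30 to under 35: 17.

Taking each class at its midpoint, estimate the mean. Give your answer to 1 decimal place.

21.3

Midpoints: 12.5, 17.5, 22.5, 27.5, 32.5
Σfm = 20×12.5 + 37×17.5 + 21×22.5 + 17×27.5 + 17×32.5 = 2390
n = Σf = 112
Mean = 2390 / 112 = 21.3393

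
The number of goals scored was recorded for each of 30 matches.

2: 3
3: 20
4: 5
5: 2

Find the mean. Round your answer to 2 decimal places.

3.20

Values: 2, 3, 4, 5
Σfx = 3×2 + 20×3 + 5×4 + 2×5 = 96
n = Σf = 30
Mean = 96 / 30 = 3.2000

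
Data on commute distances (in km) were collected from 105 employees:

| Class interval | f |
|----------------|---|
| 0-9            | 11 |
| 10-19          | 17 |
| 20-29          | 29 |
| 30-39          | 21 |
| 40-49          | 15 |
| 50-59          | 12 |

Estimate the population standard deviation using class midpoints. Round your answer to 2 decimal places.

Midpoints: 4.5, 14.5, 24.5, 34.5, 44.5, 54.5
n = 105, Σfm = 3052.5, mean = 29.0714
Σfm² = 111546.25
Σf(m − x̄)² = Σfm² − (Σfm)²/n = 111546.25 − 3052.5²/105 = 22805.7143
Population variance = 22805.7143 / 105 = 217.1973
Standard deviation = √217.1973 = 14.7376

14.74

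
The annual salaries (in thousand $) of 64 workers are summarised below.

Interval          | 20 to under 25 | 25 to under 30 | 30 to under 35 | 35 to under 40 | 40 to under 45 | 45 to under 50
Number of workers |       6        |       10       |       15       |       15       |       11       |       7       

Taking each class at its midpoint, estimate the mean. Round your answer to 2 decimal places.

Midpoints: 22.5, 27.5, 32.5, 37.5, 42.5, 47.5
Σfm = 6×22.5 + 10×27.5 + 15×32.5 + 15×37.5 + 11×42.5 + 7×47.5 = 2260
n = Σf = 64
Mean = 2260 / 64 = 35.3125

35.31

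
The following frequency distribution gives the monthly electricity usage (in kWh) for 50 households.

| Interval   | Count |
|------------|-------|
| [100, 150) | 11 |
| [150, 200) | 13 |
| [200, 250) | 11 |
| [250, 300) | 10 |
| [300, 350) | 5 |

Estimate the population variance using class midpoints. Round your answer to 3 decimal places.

4125.000

Midpoints: 125, 175, 225, 275, 325
n = 50, Σfm = 10500, mean = 210.0000
Σfm² = 2411250
Σf(m − x̄)² = Σfm² − (Σfm)²/n = 2411250 − 10500²/50 = 206250.0000
Population variance = 206250.0000 / 50 = 4125.0000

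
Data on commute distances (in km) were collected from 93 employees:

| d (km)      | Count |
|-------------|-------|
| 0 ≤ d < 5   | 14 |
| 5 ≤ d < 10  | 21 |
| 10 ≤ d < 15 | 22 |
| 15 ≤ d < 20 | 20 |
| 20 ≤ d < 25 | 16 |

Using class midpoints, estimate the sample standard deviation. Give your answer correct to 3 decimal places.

Midpoints: 2.5, 7.5, 12.5, 17.5, 22.5
n = 93, Σfm = 1177.5, mean = 12.6613
Σfm² = 18931.25
Σf(m − x̄)² = Σfm² − (Σfm)²/n = 18931.25 − 1177.5²/93 = 4022.5806
Sample variance = 4022.5806 / 92 = 43.7237
Standard deviation = √43.7237 = 6.6124

6.612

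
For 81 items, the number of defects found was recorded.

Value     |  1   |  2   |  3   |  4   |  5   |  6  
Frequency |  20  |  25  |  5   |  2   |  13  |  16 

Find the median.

2

Cumulative frequencies: 20, 45, 50, 52, 65, 81
n = 81, so the median is the value in position (n+1)/2 = 41.
Position 41 falls at value 2.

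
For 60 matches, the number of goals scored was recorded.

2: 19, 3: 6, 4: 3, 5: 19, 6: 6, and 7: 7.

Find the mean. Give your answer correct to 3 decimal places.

4.133

Values: 2, 3, 4, 5, 6, 7
Σfx = 19×2 + 6×3 + 3×4 + 19×5 + 6×6 + 7×7 = 248
n = Σf = 60
Mean = 248 / 60 = 4.1333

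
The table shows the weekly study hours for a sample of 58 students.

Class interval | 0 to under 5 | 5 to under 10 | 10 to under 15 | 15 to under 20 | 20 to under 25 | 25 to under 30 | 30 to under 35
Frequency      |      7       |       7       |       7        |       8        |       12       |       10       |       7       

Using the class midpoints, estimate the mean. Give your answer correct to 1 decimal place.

Midpoints: 2.5, 7.5, 12.5, 17.5, 22.5, 27.5, 32.5
Σfm = 7×2.5 + 7×7.5 + 7×12.5 + 8×17.5 + 12×22.5 + 10×27.5 + 7×32.5 = 1070
n = Σf = 58
Mean = 1070 / 58 = 18.4483

18.4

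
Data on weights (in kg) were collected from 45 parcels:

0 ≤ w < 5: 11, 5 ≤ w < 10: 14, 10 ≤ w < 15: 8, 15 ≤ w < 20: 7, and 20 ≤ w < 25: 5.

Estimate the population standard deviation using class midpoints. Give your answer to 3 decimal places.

Midpoints: 2.5, 7.5, 12.5, 17.5, 22.5
n = 45, Σfm = 467.5, mean = 10.3889
Σfm² = 6781.25
Σf(m − x̄)² = Σfm² − (Σfm)²/n = 6781.25 − 467.5²/45 = 1924.4444
Population variance = 1924.4444 / 45 = 42.7654
Standard deviation = √42.7654 = 6.5395

6.540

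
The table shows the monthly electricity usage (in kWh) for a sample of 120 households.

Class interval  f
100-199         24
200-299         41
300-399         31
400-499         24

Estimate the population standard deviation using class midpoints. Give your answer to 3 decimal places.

Midpoints: 149.5, 249.5, 349.5, 449.5
n = 120, Σfm = 35440, mean = 295.3333
Σfm² = 11724530
Σf(m − x̄)² = Σfm² − (Σfm)²/n = 11724530 − 35440²/120 = 1257916.6667
Population variance = 1257916.6667 / 120 = 10482.6389
Standard deviation = √10482.6389 = 102.3848

102.385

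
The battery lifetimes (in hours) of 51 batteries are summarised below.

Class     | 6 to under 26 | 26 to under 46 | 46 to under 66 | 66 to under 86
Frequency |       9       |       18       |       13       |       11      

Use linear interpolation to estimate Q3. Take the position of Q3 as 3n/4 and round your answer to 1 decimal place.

63.3

Cumulative frequencies: 9, 27, 40, 51
n = 51; position = 3n/4 = 38.25.
This falls in the class 46 to under 66: L = 46, F = 27, f = 13, h = 20.
Upper quartile ≈ 46 + ((38.25 − 27) / 13) × 20 = 63.3077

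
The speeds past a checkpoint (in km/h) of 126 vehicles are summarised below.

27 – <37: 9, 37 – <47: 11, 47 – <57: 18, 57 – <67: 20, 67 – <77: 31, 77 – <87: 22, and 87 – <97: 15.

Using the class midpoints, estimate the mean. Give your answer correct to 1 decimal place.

Midpoints: 32, 42, 52, 62, 72, 82, 92
Σfm = 9×32 + 11×42 + 18×52 + 20×62 + 31×72 + 22×82 + 15×92 = 8342
n = Σf = 126
Mean = 8342 / 126 = 66.2063

66.2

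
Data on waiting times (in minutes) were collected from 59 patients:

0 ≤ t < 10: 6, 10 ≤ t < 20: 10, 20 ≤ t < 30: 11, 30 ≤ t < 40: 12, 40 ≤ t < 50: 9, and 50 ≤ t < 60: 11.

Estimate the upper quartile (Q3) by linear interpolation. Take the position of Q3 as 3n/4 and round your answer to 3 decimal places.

45.833

Cumulative frequencies: 6, 16, 27, 39, 48, 59
n = 59; position = 3n/4 = 44.25.
This falls in the class 40 ≤ t < 50: L = 40, F = 39, f = 9, h = 10.
Upper quartile ≈ 40 + ((44.25 − 39) / 9) × 10 = 45.8333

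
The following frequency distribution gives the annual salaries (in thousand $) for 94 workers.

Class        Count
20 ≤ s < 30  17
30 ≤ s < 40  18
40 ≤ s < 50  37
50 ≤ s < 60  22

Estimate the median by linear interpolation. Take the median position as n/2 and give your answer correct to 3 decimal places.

43.243

Cumulative frequencies: 17, 35, 72, 94
n = 94; position = n/2 = 47.
This falls in the class 40 ≤ s < 50: L = 40, F = 35, f = 37, h = 10.
Median ≈ 40 + ((47 − 35) / 37) × 10 = 43.2432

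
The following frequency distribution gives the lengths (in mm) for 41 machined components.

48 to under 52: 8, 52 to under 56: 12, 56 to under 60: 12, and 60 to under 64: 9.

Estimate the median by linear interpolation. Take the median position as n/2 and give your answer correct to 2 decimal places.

56.17

Cumulative frequencies: 8, 20, 32, 41
n = 41; position = n/2 = 20.5.
This falls in the class 56 to under 60: L = 56, F = 20, f = 12, h = 4.
Median ≈ 56 + ((20.5 − 20) / 12) × 4 = 56.1667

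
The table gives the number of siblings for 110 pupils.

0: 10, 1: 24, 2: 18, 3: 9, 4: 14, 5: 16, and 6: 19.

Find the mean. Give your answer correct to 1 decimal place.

3.1

Values: 0, 1, 2, 3, 4, 5, 6
Σfx = 10×0 + 24×1 + 18×2 + 9×3 + 14×4 + 16×5 + 19×6 = 337
n = Σf = 110
Mean = 337 / 110 = 3.0636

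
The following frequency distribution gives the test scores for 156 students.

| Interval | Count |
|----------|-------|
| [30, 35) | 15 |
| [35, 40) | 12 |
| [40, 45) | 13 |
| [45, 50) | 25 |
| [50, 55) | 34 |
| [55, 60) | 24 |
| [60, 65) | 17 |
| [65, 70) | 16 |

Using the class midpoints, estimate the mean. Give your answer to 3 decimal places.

Midpoints: 32.5, 37.5, 42.5, 47.5, 52.5, 57.5, 62.5, 67.5
Σfm = 15×32.5 + 12×37.5 + 13×42.5 + 25×47.5 + 34×52.5 + 24×57.5 + 17×62.5 + 16×67.5 = 7985
n = Σf = 156
Mean = 7985 / 156 = 51.1859

51.186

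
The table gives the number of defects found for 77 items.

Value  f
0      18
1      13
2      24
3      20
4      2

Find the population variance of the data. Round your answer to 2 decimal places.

Values: 0, 1, 2, 3, 4
n = 77, Σfx = 129, mean = 1.6753
Σfx² = 321
Σf(x − x̄)² = Σfx² − (Σfx)²/n = 321 − 129²/77 = 104.8831
Population variance = 104.8831 / 77 = 1.3621

1.36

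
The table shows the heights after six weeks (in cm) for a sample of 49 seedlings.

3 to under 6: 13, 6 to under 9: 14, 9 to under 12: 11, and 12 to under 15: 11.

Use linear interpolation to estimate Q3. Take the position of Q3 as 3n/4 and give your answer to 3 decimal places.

11.659

Cumulative frequencies: 13, 27, 38, 49
n = 49; position = 3n/4 = 36.75.
This falls in the class 9 to under 12: L = 9, F = 27, f = 11, h = 3.
Upper quartile ≈ 9 + ((36.75 − 27) / 11) × 3 = 11.6591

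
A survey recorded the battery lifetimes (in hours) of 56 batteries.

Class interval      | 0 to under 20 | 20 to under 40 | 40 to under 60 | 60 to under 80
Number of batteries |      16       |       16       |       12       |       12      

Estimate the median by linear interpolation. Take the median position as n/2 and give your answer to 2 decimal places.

Cumulative frequencies: 16, 32, 44, 56
n = 56; position = n/2 = 28.
This falls in the class 20 to under 40: L = 20, F = 16, f = 16, h = 20.
Median ≈ 20 + ((28 − 16) / 16) × 20 = 35.0000

35.00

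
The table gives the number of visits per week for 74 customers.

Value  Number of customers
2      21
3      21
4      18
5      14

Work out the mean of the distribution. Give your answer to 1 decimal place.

3.3

Values: 2, 3, 4, 5
Σfx = 21×2 + 21×3 + 18×4 + 14×5 = 247
n = Σf = 74
Mean = 247 / 74 = 3.3378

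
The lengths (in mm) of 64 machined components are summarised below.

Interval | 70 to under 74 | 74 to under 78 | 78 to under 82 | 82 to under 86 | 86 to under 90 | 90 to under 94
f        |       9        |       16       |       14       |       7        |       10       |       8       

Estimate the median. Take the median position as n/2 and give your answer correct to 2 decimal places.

80.00

Cumulative frequencies: 9, 25, 39, 46, 56, 64
n = 64; position = n/2 = 32.
This falls in the class 78 to under 82: L = 78, F = 25, f = 14, h = 4.
Median ≈ 78 + ((32 − 25) / 14) × 4 = 80.0000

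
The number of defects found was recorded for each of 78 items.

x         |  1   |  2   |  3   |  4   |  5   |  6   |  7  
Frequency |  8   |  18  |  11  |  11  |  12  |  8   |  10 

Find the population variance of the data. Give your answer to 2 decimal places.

3.68

Values: 1, 2, 3, 4, 5, 6, 7
n = 78, Σfx = 299, mean = 3.8333
Σfx² = 1433
Σf(x − x̄)² = Σfx² − (Σfx)²/n = 1433 − 299²/78 = 286.8333
Population variance = 286.8333 / 78 = 3.6774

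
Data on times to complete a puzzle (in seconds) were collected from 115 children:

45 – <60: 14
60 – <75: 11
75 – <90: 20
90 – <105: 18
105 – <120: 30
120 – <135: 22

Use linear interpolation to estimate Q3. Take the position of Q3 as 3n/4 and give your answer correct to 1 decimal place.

Cumulative frequencies: 14, 25, 45, 63, 93, 115
n = 115; position = 3n/4 = 86.25.
This falls in the class 105 – <120: L = 105, F = 63, f = 30, h = 15.
Upper quartile ≈ 105 + ((86.25 − 63) / 30) × 15 = 116.6250

116.6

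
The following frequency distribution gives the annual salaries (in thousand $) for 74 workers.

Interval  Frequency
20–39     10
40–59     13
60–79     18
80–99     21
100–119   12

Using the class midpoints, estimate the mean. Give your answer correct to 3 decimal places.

72.743

Midpoints: 29.5, 49.5, 69.5, 89.5, 109.5
Σfm = 10×29.5 + 13×49.5 + 18×69.5 + 21×89.5 + 12×109.5 = 5383
n = Σf = 74
Mean = 5383 / 74 = 72.7432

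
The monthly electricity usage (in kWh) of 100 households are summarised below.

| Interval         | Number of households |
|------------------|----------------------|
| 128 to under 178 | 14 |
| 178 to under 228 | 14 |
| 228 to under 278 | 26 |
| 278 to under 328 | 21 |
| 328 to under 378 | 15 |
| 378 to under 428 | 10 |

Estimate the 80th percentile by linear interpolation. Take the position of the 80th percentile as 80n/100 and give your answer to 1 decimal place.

Cumulative frequencies: 14, 28, 54, 75, 90, 100
n = 100; position = 80n/100 = 80.
This falls in the class 328 to under 378: L = 328, F = 75, f = 15, h = 50.
80th percentile ≈ 328 + ((80 − 75) / 15) × 50 = 344.6667

344.7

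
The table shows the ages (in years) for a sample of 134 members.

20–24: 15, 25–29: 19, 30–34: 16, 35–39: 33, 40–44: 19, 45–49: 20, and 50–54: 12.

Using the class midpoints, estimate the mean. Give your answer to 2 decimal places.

36.85

Midpoints: 22, 27, 32, 37, 42, 47, 52
Σfm = 15×22 + 19×27 + 16×32 + 33×37 + 19×42 + 20×47 + 12×52 = 4938
n = Σf = 134
Mean = 4938 / 134 = 36.8507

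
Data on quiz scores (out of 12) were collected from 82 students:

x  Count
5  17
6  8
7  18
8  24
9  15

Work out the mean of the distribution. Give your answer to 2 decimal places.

7.15

Values: 5, 6, 7, 8, 9
Σfx = 17×5 + 8×6 + 18×7 + 24×8 + 15×9 = 586
n = Σf = 82
Mean = 586 / 82 = 7.1463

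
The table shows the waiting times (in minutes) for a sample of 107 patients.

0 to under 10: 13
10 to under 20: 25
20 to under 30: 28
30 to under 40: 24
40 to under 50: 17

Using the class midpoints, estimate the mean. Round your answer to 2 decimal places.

25.65

Midpoints: 5, 15, 25, 35, 45
Σfm = 13×5 + 25×15 + 28×25 + 24×35 + 17×45 = 2745
n = Σf = 107
Mean = 2745 / 107 = 25.6542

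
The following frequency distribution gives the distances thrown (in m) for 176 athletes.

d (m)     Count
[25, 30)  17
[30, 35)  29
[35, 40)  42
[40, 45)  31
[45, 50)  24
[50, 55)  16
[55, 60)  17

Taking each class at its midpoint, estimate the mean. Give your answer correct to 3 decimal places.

Midpoints: 27.5, 32.5, 37.5, 42.5, 47.5, 52.5, 57.5
Σfm = 17×27.5 + 29×32.5 + 42×37.5 + 31×42.5 + 24×47.5 + 16×52.5 + 17×57.5 = 7260
n = Σf = 176
Mean = 7260 / 176 = 41.2500

41.250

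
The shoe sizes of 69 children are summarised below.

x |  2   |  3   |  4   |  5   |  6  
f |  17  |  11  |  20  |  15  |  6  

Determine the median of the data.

Cumulative frequencies: 17, 28, 48, 63, 69
n = 69, so the median is the value in position (n+1)/2 = 35.
Position 35 falls at value 4.

4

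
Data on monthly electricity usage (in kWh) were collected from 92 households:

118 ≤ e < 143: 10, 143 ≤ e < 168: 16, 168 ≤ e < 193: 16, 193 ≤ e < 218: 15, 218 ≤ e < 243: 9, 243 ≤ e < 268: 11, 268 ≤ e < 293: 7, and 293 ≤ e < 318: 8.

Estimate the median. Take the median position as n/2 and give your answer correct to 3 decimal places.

199.667

Cumulative frequencies: 10, 26, 42, 57, 66, 77, 84, 92
n = 92; position = n/2 = 46.
This falls in the class 193 ≤ e < 218: L = 193, F = 42, f = 15, h = 25.
Median ≈ 193 + ((46 − 42) / 15) × 25 = 199.6667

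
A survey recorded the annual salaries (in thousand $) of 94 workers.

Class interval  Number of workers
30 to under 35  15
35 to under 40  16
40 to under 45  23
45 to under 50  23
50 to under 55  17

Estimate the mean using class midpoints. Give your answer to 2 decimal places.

43.09

Midpoints: 32.5, 37.5, 42.5, 47.5, 52.5
Σfm = 15×32.5 + 16×37.5 + 23×42.5 + 23×47.5 + 17×52.5 = 4050
n = Σf = 94
Mean = 4050 / 94 = 43.0851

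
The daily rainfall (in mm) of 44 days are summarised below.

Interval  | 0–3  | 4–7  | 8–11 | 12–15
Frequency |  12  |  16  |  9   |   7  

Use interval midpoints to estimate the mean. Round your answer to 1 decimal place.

Midpoints: 1.5, 5.5, 9.5, 13.5
Σfm = 12×1.5 + 16×5.5 + 9×9.5 + 7×13.5 = 286
n = Σf = 44
Mean = 286 / 44 = 6.5000

6.5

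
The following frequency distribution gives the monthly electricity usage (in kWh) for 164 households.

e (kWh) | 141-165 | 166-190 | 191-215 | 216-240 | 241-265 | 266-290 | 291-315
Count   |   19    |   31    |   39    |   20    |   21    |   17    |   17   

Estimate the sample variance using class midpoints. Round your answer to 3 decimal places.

2145.369

Midpoints: 153, 178, 203, 228, 253, 278, 303
n = 164, Σfm = 36092, mean = 220.0732
Σfm² = 8292576
Σf(m − x̄)² = Σfm² − (Σfm)²/n = 8292576 − 36092²/164 = 349695.1220
Sample variance = 349695.1220 / 163 = 2145.3688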